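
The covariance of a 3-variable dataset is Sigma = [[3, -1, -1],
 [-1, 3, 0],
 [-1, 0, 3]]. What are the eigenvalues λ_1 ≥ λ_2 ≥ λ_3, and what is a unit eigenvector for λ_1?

Step 1 — characteristic polynomial p(λ) = det(λI - Sigma) = λ³ - tr·λ² + c_1·λ - det, where tr = trace, c_1 = sum of the principal 2×2 minors, det = det(Sigma):
  tr = 3 + 3 + 3 = 9,
  c_1 = (3·3 - (-1)²) + (3·3 - (-1)²) + (3·3 - (0)²) = 8 + 8 + 9 = 25,
  det = 3·(3·3 - (0)²) - (-1)·((-1)·3 - (0)·(-1)) + (-1)·((-1)·(0) - 3·(-1)) = 3·(9) - (-1)·(-3) + (-1)·(3) = 21.
  So p(λ) = λ³ - 9λ² + 25λ - 21.
Step 2 — look for an integer root (rational root theorem: any rational root is an integer divisor of 21). Testing λ = 3:
  p(3) = 27 - 81 + 75 - 21 = 0  ✓
  Dividing out (λ - 3): p(λ) = (λ - 3)(λ² - 6λ + 7).
Step 3 — remaining eigenvalues from the quadratic λ² - 6λ + 7 = 0:
  Δ = 6² - 4·7 = 36 - 28 = 8,  λ = (6 ± √8)/2 = (6 ± 2.8284)/2 ≈ 4.4142 or 1.5858.
  Sorted: λ_1 = 4.4142,  λ_2 = 3,  λ_3 = 1.5858  (check: sum = 9 = tr ✓).

Step 4 — unit eigenvector for λ_1 ≈ 4.4142: v spans the null space of (Sigma - λ_1 I), whose rows are
  r_1 = (-1.4142, -1, -1),  r_2 = (-1, -1.4142, 0),  r_3 = (-1, 0, -1.4142).
  v is orthogonal to every row, so take v ∝ r_1 × r_2 = ((-1)·(0) - (-1)·(-1.4142), (-1)·(-1) - (-1.4142)·(0), (-1.4142)·(-1.4142) - (-1)·(-1)) ≈ (-1.4142, 1, 1).
  Rescale (multiply by -1 so the first nonzero entry is positive): u = (1.4142, -1, -1).
  ||u|| = √((1.4142)² + (-1)² + (-1)²) = √(4) ≈ 2,  v_1 = u/||u|| ≈ (0.7071, -0.5, -0.5) (||v_1|| = 1).

λ_1 = 4.4142,  λ_2 = 3,  λ_3 = 1.5858;  v_1 ≈ (0.7071, -0.5, -0.5)


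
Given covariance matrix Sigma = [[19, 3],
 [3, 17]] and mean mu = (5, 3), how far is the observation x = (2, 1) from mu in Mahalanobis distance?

Step 1 — centre the observation: (x - mu) = (-3, -2).

Step 2 — invert Sigma. det(Sigma) = 19·17 - (3)² = 314.
  Sigma^{-1} = (1/det) · [[d, -b], [-b, a]] = [[0.0541, -0.0096],
 [-0.0096, 0.0605]].

Step 3 — form the quadratic (x - mu)^T · Sigma^{-1} · (x - mu):
  Sigma^{-1} · (x - mu) = (-0.1433, -0.0924).
  (x - mu)^T · [Sigma^{-1} · (x - mu)] = (-3)·(-0.1433) + (-2)·(-0.0924) = 0.6146.

Step 4 — take square root: d = √(0.6146) ≈ 0.784.

d(x, mu) = √(0.6146) ≈ 0.784


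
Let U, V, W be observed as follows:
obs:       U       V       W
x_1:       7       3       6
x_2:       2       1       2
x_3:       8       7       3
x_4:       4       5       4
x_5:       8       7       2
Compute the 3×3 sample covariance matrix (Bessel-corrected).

Step 1 — column means:
  mean(U) = (7 + 2 + 8 + 4 + 8) / 5 = 29/5 = 5.8
  mean(V) = (3 + 1 + 7 + 5 + 7) / 5 = 23/5 = 4.6
  mean(W) = (6 + 2 + 3 + 4 + 2) / 5 = 17/5 = 3.4

Step 2 — sample covariance S[i,j] = (1/(n-1)) · Σ_k (x_{k,i} - mean_i) · (x_{k,j} - mean_j), with n-1 = 4.
  S[U,U] = ((1.2)·(1.2) + (-3.8)·(-3.8) + (2.2)·(2.2) + (-1.8)·(-1.8) + (2.2)·(2.2)) / 4 = 28.8/4 = 7.2
  S[U,V] = ((1.2)·(-1.6) + (-3.8)·(-3.6) + (2.2)·(2.4) + (-1.8)·(0.4) + (2.2)·(2.4)) / 4 = 21.6/4 = 5.4
  S[U,W] = ((1.2)·(2.6) + (-3.8)·(-1.4) + (2.2)·(-0.4) + (-1.8)·(0.6) + (2.2)·(-1.4)) / 4 = 3.4/4 = 0.85
  S[V,V] = ((-1.6)·(-1.6) + (-3.6)·(-3.6) + (2.4)·(2.4) + (0.4)·(0.4) + (2.4)·(2.4)) / 4 = 27.2/4 = 6.8
  S[V,W] = ((-1.6)·(2.6) + (-3.6)·(-1.4) + (2.4)·(-0.4) + (0.4)·(0.6) + (2.4)·(-1.4)) / 4 = -3.2/4 = -0.8
  S[W,W] = ((2.6)·(2.6) + (-1.4)·(-1.4) + (-0.4)·(-0.4) + (0.6)·(0.6) + (-1.4)·(-1.4)) / 4 = 11.2/4 = 2.8

S is symmetric (S[j,i] = S[i,j]). Assembling:

S = [[7.2, 5.4, 0.85],
 [5.4, 6.8, -0.8],
 [0.85, -0.8, 2.8]]


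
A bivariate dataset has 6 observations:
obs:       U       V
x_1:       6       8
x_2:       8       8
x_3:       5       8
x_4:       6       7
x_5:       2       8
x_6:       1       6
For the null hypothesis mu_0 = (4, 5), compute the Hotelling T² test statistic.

Step 1 — sample mean vector:
  mean(U) = (6 + 8 + 5 + 6 + 2 + 1) / 6 = 28/6 = 4.6667
  mean(V) = (8 + 8 + 8 + 7 + 8 + 6) / 6 = 45/6 = 7.5
  x̄ = (4.6667, 7.5),  deviation x̄ - mu_0 = (4.6667, 7.5) - (4, 5) = (0.6667, 2.5).

Step 2 — sample covariance matrix, S[i,j] = (1/(n-1)) · Σ_k (x_{k,i} - mean_i) · (x_{k,j} - mean_j), divisor n-1 = 5:
  S[U,U] = ((1.3333)·(1.3333) + (3.3333)·(3.3333) + (0.3333)·(0.3333) + (1.3333)·(1.3333) + (-2.6667)·(-2.6667) + (-3.6667)·(-3.6667)) / 5 = 35.3333/5 = 7.0667
  S[U,V] = ((1.3333)·(0.5) + (3.3333)·(0.5) + (0.3333)·(0.5) + (1.3333)·(-0.5) + (-2.6667)·(0.5) + (-3.6667)·(-1.5)) / 5 = 6/5 = 1.2
  S[V,V] = ((0.5)·(0.5) + (0.5)·(0.5) + (0.5)·(0.5) + (-0.5)·(-0.5) + (0.5)·(0.5) + (-1.5)·(-1.5)) / 5 = 3.5/5 = 0.7
  S = [[7.0667, 1.2],
 [1.2, 0.7]].

Step 3 — invert S. det(S) = 7.0667·0.7 - (1.2)² = 3.5067.
  S^{-1} = (1/det) · [[d, -b], [-b, a]] = [[0.1996, -0.3422],
 [-0.3422, 2.0152]].

Step 4 — quadratic form (x̄ - mu_0)^T · S^{-1} · (x̄ - mu_0):
  S^{-1} · (x̄ - mu_0) = (-0.7224, 4.8099),
  (x̄ - mu_0)^T · [...] = (0.6667)·(-0.7224) + (2.5)·(4.8099) = 11.5431.

Step 5 — scale by n: T² = 6 · 11.5431 = 69.2586.

T² ≈ 69.2586


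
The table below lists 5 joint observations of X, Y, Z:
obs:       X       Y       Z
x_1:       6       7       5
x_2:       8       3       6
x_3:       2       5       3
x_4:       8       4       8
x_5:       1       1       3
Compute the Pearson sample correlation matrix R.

Step 1 — column means:
  mean(X) = (6 + 8 + 2 + 8 + 1) / 5 = 25/5 = 5
  mean(Y) = (7 + 3 + 5 + 4 + 1) / 5 = 20/5 = 4
  mean(Z) = (5 + 6 + 3 + 8 + 3) / 5 = 25/5 = 5

Step 2 — sample variances and covariances s[i,j] = (1/(n-1)) · Σ_k (x_{k,i} - mean_i) · (x_{k,j} - mean_j), with n-1 = 4:
  s[X,X] = ((1)·(1) + (3)·(3) + (-3)·(-3) + (3)·(3) + (-4)·(-4)) / 4 = 44/4 = 11
  s[X,Y] = ((1)·(3) + (3)·(-1) + (-3)·(1) + (3)·(0) + (-4)·(-3)) / 4 = 9/4 = 2.25
  s[X,Z] = ((1)·(0) + (3)·(1) + (-3)·(-2) + (3)·(3) + (-4)·(-2)) / 4 = 26/4 = 6.5
  s[Y,Y] = ((3)·(3) + (-1)·(-1) + (1)·(1) + (0)·(0) + (-3)·(-3)) / 4 = 20/4 = 5
  s[Y,Z] = ((3)·(0) + (-1)·(1) + (1)·(-2) + (0)·(3) + (-3)·(-2)) / 4 = 3/4 = 0.75
  s[Z,Z] = ((0)·(0) + (1)·(1) + (-2)·(-2) + (3)·(3) + (-2)·(-2)) / 4 = 18/4 = 4.5
  Sample standard deviations s_i = √(s[i,i]):
  s(X) = √(11) = 3.3166
  s(Y) = √(5) = 2.2361
  s(Z) = √(4.5) = 2.1213

Step 3 — r_{ij} = s_{ij} / (s_i · s_j):
  r[X,X] = 1 (diagonal).
  r[X,Y] = 2.25 / (3.3166 · 2.2361) = 2.25 / 7.4162 = 0.3034
  r[X,Z] = 6.5 / (3.3166 · 2.1213) = 6.5 / 7.0356 = 0.9239
  r[Y,Y] = 1 (diagonal).
  r[Y,Z] = 0.75 / (2.2361 · 2.1213) = 0.75 / 4.7434 = 0.1581
  r[Z,Z] = 1 (diagonal).

R is symmetric with unit diagonal. Assembling:

R = [[1, 0.3034, 0.9239],
 [0.3034, 1, 0.1581],
 [0.9239, 0.1581, 1]]


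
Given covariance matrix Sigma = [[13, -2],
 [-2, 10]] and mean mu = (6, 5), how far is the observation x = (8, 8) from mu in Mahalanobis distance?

Step 1 — centre the observation: (x - mu) = (2, 3).

Step 2 — invert Sigma. det(Sigma) = 13·10 - (-2)² = 126.
  Sigma^{-1} = (1/det) · [[d, -b], [-b, a]] = [[0.0794, 0.0159],
 [0.0159, 0.1032]].

Step 3 — form the quadratic (x - mu)^T · Sigma^{-1} · (x - mu):
  Sigma^{-1} · (x - mu) = (0.2063, 0.3413).
  (x - mu)^T · [Sigma^{-1} · (x - mu)] = (2)·(0.2063) + (3)·(0.3413) = 1.4365.

Step 4 — take square root: d = √(1.4365) ≈ 1.1985.

d(x, mu) = √(1.4365) ≈ 1.1985


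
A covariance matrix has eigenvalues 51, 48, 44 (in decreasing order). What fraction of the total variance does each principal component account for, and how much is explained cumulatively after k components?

Step 1 — total variance = trace(Sigma) = Σ λ_i = 51 + 48 + 44 = 143.

Step 2 — fraction explained by component i = λ_i / Σ λ:
  PC1: 51/143 = 0.3566
  PC2: 48/143 = 0.3357
  PC3: 44/143 = 0.3077

Step 3 — cumulative fraction after k components = (λ_1 + ... + λ_k) / Σ λ:
  k = 1: 51/143 = 0.3566
  k = 2: (51 + 48)/143 = 99/143 = 0.6923
  k = 3: (51 + 48 + 44)/143 = 143/143 = 1

Summary (fraction, with percent):

explained: PC1 0.3566 (35.66%), PC2 0.3357 (33.57%), PC3 0.3077 (30.77%);  cumulative: 0.3566, 0.6923, 1


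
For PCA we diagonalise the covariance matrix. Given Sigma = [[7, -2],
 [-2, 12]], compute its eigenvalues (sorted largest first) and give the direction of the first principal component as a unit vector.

Step 1 — characteristic polynomial of 2×2 Sigma:
  det(Sigma - λI) = λ² - trace · λ + det = 0.
  trace = 7 + 12 = 19, det = 7·12 - (-2)² = 80.
Step 2 — discriminant:
  Δ = trace² - 4·det = 361 - 320 = 41.
Step 3 — eigenvalues:
  λ = (trace ± √Δ)/2 = (19 ± 6.4031)/2,
  λ_1 = 12.7016,  λ_2 = 6.2984.

Step 4 — unit eigenvector for λ_1: solve (Sigma - λ_1 I)v = 0. First row:
  (7 - 12.7016)·v_x + (-2)·v_y = 0, i.e. (-5.7016)·v_x + (-2)·v_y = 0,
  so v ∝ (b, λ_1 - a) = (-2, 5.7016); multiply by -1 so the first entry is positive: u = (2, -5.7016).
  ||u|| = √((2)² + (-5.7016)²) = √(36.5078) ≈ 6.0422,
  v_1 = u/||u|| ≈ (0.331, -0.9436) (||v_1|| = 1).

λ_1 = 12.7016,  λ_2 = 6.2984;  v_1 ≈ (0.331, -0.9436)


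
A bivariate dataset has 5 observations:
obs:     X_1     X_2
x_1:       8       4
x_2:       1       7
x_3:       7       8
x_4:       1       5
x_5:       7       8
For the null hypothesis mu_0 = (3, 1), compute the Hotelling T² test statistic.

Step 1 — sample mean vector:
  mean(X_1) = (8 + 1 + 7 + 1 + 7) / 5 = 24/5 = 4.8
  mean(X_2) = (4 + 7 + 8 + 5 + 8) / 5 = 32/5 = 6.4
  x̄ = (4.8, 6.4),  deviation x̄ - mu_0 = (4.8, 6.4) - (3, 1) = (1.8, 5.4).

Step 2 — sample covariance matrix, S[i,j] = (1/(n-1)) · Σ_k (x_{k,i} - mean_i) · (x_{k,j} - mean_j), divisor n-1 = 4:
  S[X_1,X_1] = ((3.2)·(3.2) + (-3.8)·(-3.8) + (2.2)·(2.2) + (-3.8)·(-3.8) + (2.2)·(2.2)) / 4 = 48.8/4 = 12.2
  S[X_1,X_2] = ((3.2)·(-2.4) + (-3.8)·(0.6) + (2.2)·(1.6) + (-3.8)·(-1.4) + (2.2)·(1.6)) / 4 = 2.4/4 = 0.6
  S[X_2,X_2] = ((-2.4)·(-2.4) + (0.6)·(0.6) + (1.6)·(1.6) + (-1.4)·(-1.4) + (1.6)·(1.6)) / 4 = 13.2/4 = 3.3
  S = [[12.2, 0.6],
 [0.6, 3.3]].

Step 3 — invert S. det(S) = 12.2·3.3 - (0.6)² = 39.9.
  S^{-1} = (1/det) · [[d, -b], [-b, a]] = [[0.0827, -0.015],
 [-0.015, 0.3058]].

Step 4 — quadratic form (x̄ - mu_0)^T · S^{-1} · (x̄ - mu_0):
  S^{-1} · (x̄ - mu_0) = (0.0677, 1.6241),
  (x̄ - mu_0)^T · [...] = (1.8)·(0.0677) + (5.4)·(1.6241) = 8.8917.

Step 5 — scale by n: T² = 5 · 8.8917 = 44.4586.

T² ≈ 44.4586


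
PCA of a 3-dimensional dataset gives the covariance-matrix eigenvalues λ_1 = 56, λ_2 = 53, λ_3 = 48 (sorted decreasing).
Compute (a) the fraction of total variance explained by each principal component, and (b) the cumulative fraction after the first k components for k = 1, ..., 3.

Step 1 — total variance = trace(Sigma) = Σ λ_i = 56 + 53 + 48 = 157.

Step 2 — fraction explained by component i = λ_i / Σ λ:
  PC1: 56/157 = 0.3567
  PC2: 53/157 = 0.3376
  PC3: 48/157 = 0.3057

Step 3 — cumulative fraction after k components = (λ_1 + ... + λ_k) / Σ λ:
  k = 1: 56/157 = 0.3567
  k = 2: (56 + 53)/157 = 109/157 = 0.6943
  k = 3: (56 + 53 + 48)/157 = 157/157 = 1

Summary (fraction, with percent):

explained: PC1 0.3567 (35.67%), PC2 0.3376 (33.76%), PC3 0.3057 (30.57%);  cumulative: 0.3567, 0.6943, 1


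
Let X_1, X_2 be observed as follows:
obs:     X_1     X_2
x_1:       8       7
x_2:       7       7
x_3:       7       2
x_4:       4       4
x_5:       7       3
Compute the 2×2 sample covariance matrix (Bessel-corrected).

Step 1 — column means:
  mean(X_1) = (8 + 7 + 7 + 4 + 7) / 5 = 33/5 = 6.6
  mean(X_2) = (7 + 7 + 2 + 4 + 3) / 5 = 23/5 = 4.6

Step 2 — sample covariance S[i,j] = (1/(n-1)) · Σ_k (x_{k,i} - mean_i) · (x_{k,j} - mean_j), with n-1 = 4.
  S[X_1,X_1] = ((1.4)·(1.4) + (0.4)·(0.4) + (0.4)·(0.4) + (-2.6)·(-2.6) + (0.4)·(0.4)) / 4 = 9.2/4 = 2.3
  S[X_1,X_2] = ((1.4)·(2.4) + (0.4)·(2.4) + (0.4)·(-2.6) + (-2.6)·(-0.6) + (0.4)·(-1.6)) / 4 = 4.2/4 = 1.05
  S[X_2,X_2] = ((2.4)·(2.4) + (2.4)·(2.4) + (-2.6)·(-2.6) + (-0.6)·(-0.6) + (-1.6)·(-1.6)) / 4 = 21.2/4 = 5.3

S is symmetric (S[j,i] = S[i,j]). Assembling:

S = [[2.3, 1.05],
 [1.05, 5.3]]


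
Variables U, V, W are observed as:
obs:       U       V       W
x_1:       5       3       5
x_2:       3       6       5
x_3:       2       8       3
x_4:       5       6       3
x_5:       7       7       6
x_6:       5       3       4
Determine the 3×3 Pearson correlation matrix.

Step 1 — column means:
  mean(U) = (5 + 3 + 2 + 5 + 7 + 5) / 6 = 27/6 = 4.5
  mean(V) = (3 + 6 + 8 + 6 + 7 + 3) / 6 = 33/6 = 5.5
  mean(W) = (5 + 5 + 3 + 3 + 6 + 4) / 6 = 26/6 = 4.3333

Step 2 — sample variances and covariances s[i,j] = (1/(n-1)) · Σ_k (x_{k,i} - mean_i) · (x_{k,j} - mean_j), with n-1 = 5:
  s[U,U] = ((0.5)·(0.5) + (-1.5)·(-1.5) + (-2.5)·(-2.5) + (0.5)·(0.5) + (2.5)·(2.5) + (0.5)·(0.5)) / 5 = 15.5/5 = 3.1
  s[U,V] = ((0.5)·(-2.5) + (-1.5)·(0.5) + (-2.5)·(2.5) + (0.5)·(0.5) + (2.5)·(1.5) + (0.5)·(-2.5)) / 5 = -5.5/5 = -1.1
  s[U,W] = ((0.5)·(0.6667) + (-1.5)·(0.6667) + (-2.5)·(-1.3333) + (0.5)·(-1.3333) + (2.5)·(1.6667) + (0.5)·(-0.3333)) / 5 = 6/5 = 1.2
  s[V,V] = ((-2.5)·(-2.5) + (0.5)·(0.5) + (2.5)·(2.5) + (0.5)·(0.5) + (1.5)·(1.5) + (-2.5)·(-2.5)) / 5 = 21.5/5 = 4.3
  s[V,W] = ((-2.5)·(0.6667) + (0.5)·(0.6667) + (2.5)·(-1.3333) + (0.5)·(-1.3333) + (1.5)·(1.6667) + (-2.5)·(-0.3333)) / 5 = -2/5 = -0.4
  s[W,W] = ((0.6667)·(0.6667) + (0.6667)·(0.6667) + (-1.3333)·(-1.3333) + (-1.3333)·(-1.3333) + (1.6667)·(1.6667) + (-0.3333)·(-0.3333)) / 5 = 7.3333/5 = 1.4667
  Sample standard deviations s_i = √(s[i,i]):
  s(U) = √(3.1) = 1.7607
  s(V) = √(4.3) = 2.0736
  s(W) = √(1.4667) = 1.2111

Step 3 — r_{ij} = s_{ij} / (s_i · s_j):
  r[U,U] = 1 (diagonal).
  r[U,V] = -1.1 / (1.7607 · 2.0736) = -1.1 / 3.651 = -0.3013
  r[U,W] = 1.2 / (1.7607 · 1.2111) = 1.2 / 2.1323 = 0.5628
  r[V,V] = 1 (diagonal).
  r[V,W] = -0.4 / (2.0736 · 1.2111) = -0.4 / 2.5113 = -0.1593
  r[W,W] = 1 (diagonal).

R is symmetric with unit diagonal. Assembling:

R = [[1, -0.3013, 0.5628],
 [-0.3013, 1, -0.1593],
 [0.5628, -0.1593, 1]]


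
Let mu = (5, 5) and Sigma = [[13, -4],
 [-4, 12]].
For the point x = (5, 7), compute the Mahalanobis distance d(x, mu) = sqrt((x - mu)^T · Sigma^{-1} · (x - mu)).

Step 1 — centre the observation: (x - mu) = (0, 2).

Step 2 — invert Sigma. det(Sigma) = 13·12 - (-4)² = 140.
  Sigma^{-1} = (1/det) · [[d, -b], [-b, a]] = [[0.0857, 0.0286],
 [0.0286, 0.0929]].

Step 3 — form the quadratic (x - mu)^T · Sigma^{-1} · (x - mu):
  Sigma^{-1} · (x - mu) = (0.0571, 0.1857).
  (x - mu)^T · [Sigma^{-1} · (x - mu)] = (0)·(0.0571) + (2)·(0.1857) = 0.3714.

Step 4 — take square root: d = √(0.3714) ≈ 0.6094.

d(x, mu) = √(0.3714) ≈ 0.6094


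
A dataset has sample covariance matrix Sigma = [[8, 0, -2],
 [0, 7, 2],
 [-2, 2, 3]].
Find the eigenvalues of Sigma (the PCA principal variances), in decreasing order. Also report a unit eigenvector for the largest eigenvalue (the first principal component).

Step 1 — characteristic polynomial p(λ) = det(λI - Sigma) = λ³ - tr·λ² + c_1·λ - det, where tr = trace, c_1 = sum of the principal 2×2 minors, det = det(Sigma):
  tr = 8 + 7 + 3 = 18,
  c_1 = (8·7 - (0)²) + (8·3 - (-2)²) + (7·3 - (2)²) = 56 + 20 + 17 = 93,
  det = 8·(7·3 - (2)²) - (0)·((0)·3 - (2)·(-2)) + (-2)·((0)·(2) - 7·(-2)) = 8·(17) - (0)·(4) + (-2)·(14) = 108.
  So p(λ) = λ³ - 18λ² + 93λ - 108.
Step 2 — look for an integer root (rational root theorem: any rational root is an integer divisor of 108). Testing λ = 9:
  p(9) = 729 - 1458 + 837 - 108 = 0  ✓
  Dividing out (λ - 9): p(λ) = (λ - 9)(λ² - 9λ + 12).
Step 3 — remaining eigenvalues from the quadratic λ² - 9λ + 12 = 0:
  Δ = 9² - 4·12 = 81 - 48 = 33,  λ = (9 ± √33)/2 = (9 ± 5.7446)/2 ≈ 7.3723 or 1.6277.
  Sorted: λ_1 = 9,  λ_2 = 7.3723,  λ_3 = 1.6277  (check: sum = 18 = tr ✓).

Step 4 — unit eigenvector for λ_1 = 9: v spans the null space of (Sigma - λ_1 I), whose rows are
  r_1 = (-1, 0, -2),  r_2 = (0, -2, 2),  r_3 = (-2, 2, -6).
  v is orthogonal to every row, so take v ∝ r_1 × r_2 = ((0)·(2) - (-2)·(-2), (-2)·(0) - (-1)·(2), (-1)·(-2) - (0)·(0)) = (-4, 2, 2).
  Rescale (divide by 2; multiply by -1 so the first nonzero entry is positive): u = (2, -1, -1).
  ||u|| = √((2)² + (-1)² + (-1)²) = √(6) ≈ 2.4495,  v_1 = u/||u|| ≈ (0.8165, -0.4082, -0.4082) (||v_1|| = 1).

λ_1 = 9,  λ_2 = 7.3723,  λ_3 = 1.6277;  v_1 ≈ (0.8165, -0.4082, -0.4082)


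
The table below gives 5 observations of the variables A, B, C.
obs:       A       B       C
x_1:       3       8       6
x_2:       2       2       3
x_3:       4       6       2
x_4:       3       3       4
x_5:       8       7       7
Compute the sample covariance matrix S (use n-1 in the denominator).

Step 1 — column means:
  mean(A) = (3 + 2 + 4 + 3 + 8) / 5 = 20/5 = 4
  mean(B) = (8 + 2 + 6 + 3 + 7) / 5 = 26/5 = 5.2
  mean(C) = (6 + 3 + 2 + 4 + 7) / 5 = 22/5 = 4.4

Step 2 — sample covariance S[i,j] = (1/(n-1)) · Σ_k (x_{k,i} - mean_i) · (x_{k,j} - mean_j), with n-1 = 4.
  S[A,A] = ((-1)·(-1) + (-2)·(-2) + (0)·(0) + (-1)·(-1) + (4)·(4)) / 4 = 22/4 = 5.5
  S[A,B] = ((-1)·(2.8) + (-2)·(-3.2) + (0)·(0.8) + (-1)·(-2.2) + (4)·(1.8)) / 4 = 13/4 = 3.25
  S[A,C] = ((-1)·(1.6) + (-2)·(-1.4) + (0)·(-2.4) + (-1)·(-0.4) + (4)·(2.6)) / 4 = 12/4 = 3
  S[B,B] = ((2.8)·(2.8) + (-3.2)·(-3.2) + (0.8)·(0.8) + (-2.2)·(-2.2) + (1.8)·(1.8)) / 4 = 26.8/4 = 6.7
  S[B,C] = ((2.8)·(1.6) + (-3.2)·(-1.4) + (0.8)·(-2.4) + (-2.2)·(-0.4) + (1.8)·(2.6)) / 4 = 12.6/4 = 3.15
  S[C,C] = ((1.6)·(1.6) + (-1.4)·(-1.4) + (-2.4)·(-2.4) + (-0.4)·(-0.4) + (2.6)·(2.6)) / 4 = 17.2/4 = 4.3

S is symmetric (S[j,i] = S[i,j]). Assembling:

S = [[5.5, 3.25, 3],
 [3.25, 6.7, 3.15],
 [3, 3.15, 4.3]]


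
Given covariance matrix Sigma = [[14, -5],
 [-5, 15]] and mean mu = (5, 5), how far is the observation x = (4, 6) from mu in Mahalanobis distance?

Step 1 — centre the observation: (x - mu) = (-1, 1).

Step 2 — invert Sigma. det(Sigma) = 14·15 - (-5)² = 185.
  Sigma^{-1} = (1/det) · [[d, -b], [-b, a]] = [[0.0811, 0.027],
 [0.027, 0.0757]].

Step 3 — form the quadratic (x - mu)^T · Sigma^{-1} · (x - mu):
  Sigma^{-1} · (x - mu) = (-0.0541, 0.0486).
  (x - mu)^T · [Sigma^{-1} · (x - mu)] = (-1)·(-0.0541) + (1)·(0.0486) = 0.1027.

Step 4 — take square root: d = √(0.1027) ≈ 0.3205.

d(x, mu) = √(0.1027) ≈ 0.3205


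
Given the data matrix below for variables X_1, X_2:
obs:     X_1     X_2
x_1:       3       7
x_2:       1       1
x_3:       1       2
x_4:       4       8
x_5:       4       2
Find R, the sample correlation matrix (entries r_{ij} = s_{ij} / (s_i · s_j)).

Step 1 — column means:
  mean(X_1) = (3 + 1 + 1 + 4 + 4) / 5 = 13/5 = 2.6
  mean(X_2) = (7 + 1 + 2 + 8 + 2) / 5 = 20/5 = 4

Step 2 — sample variances and covariances s[i,j] = (1/(n-1)) · Σ_k (x_{k,i} - mean_i) · (x_{k,j} - mean_j), with n-1 = 4:
  s[X_1,X_1] = ((0.4)·(0.4) + (-1.6)·(-1.6) + (-1.6)·(-1.6) + (1.4)·(1.4) + (1.4)·(1.4)) / 4 = 9.2/4 = 2.3
  s[X_1,X_2] = ((0.4)·(3) + (-1.6)·(-3) + (-1.6)·(-2) + (1.4)·(4) + (1.4)·(-2)) / 4 = 12/4 = 3
  s[X_2,X_2] = ((3)·(3) + (-3)·(-3) + (-2)·(-2) + (4)·(4) + (-2)·(-2)) / 4 = 42/4 = 10.5
  Sample standard deviations s_i = √(s[i,i]):
  s(X_1) = √(2.3) = 1.5166
  s(X_2) = √(10.5) = 3.2404

Step 3 — r_{ij} = s_{ij} / (s_i · s_j):
  r[X_1,X_1] = 1 (diagonal).
  r[X_1,X_2] = 3 / (1.5166 · 3.2404) = 3 / 4.9143 = 0.6105
  r[X_2,X_2] = 1 (diagonal).

R is symmetric with unit diagonal. Assembling:

R = [[1, 0.6105],
 [0.6105, 1]]


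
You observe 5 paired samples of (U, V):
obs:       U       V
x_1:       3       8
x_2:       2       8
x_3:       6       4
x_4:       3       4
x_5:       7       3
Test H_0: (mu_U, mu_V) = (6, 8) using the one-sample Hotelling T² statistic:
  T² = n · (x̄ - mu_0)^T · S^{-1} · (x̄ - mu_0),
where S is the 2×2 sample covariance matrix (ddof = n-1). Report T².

Step 1 — sample mean vector:
  mean(U) = (3 + 2 + 6 + 3 + 7) / 5 = 21/5 = 4.2
  mean(V) = (8 + 8 + 4 + 4 + 3) / 5 = 27/5 = 5.4
  x̄ = (4.2, 5.4),  deviation x̄ - mu_0 = (4.2, 5.4) - (6, 8) = (-1.8, -2.6).

Step 2 — sample covariance matrix, S[i,j] = (1/(n-1)) · Σ_k (x_{k,i} - mean_i) · (x_{k,j} - mean_j), divisor n-1 = 4:
  S[U,U] = ((-1.2)·(-1.2) + (-2.2)·(-2.2) + (1.8)·(1.8) + (-1.2)·(-1.2) + (2.8)·(2.8)) / 4 = 18.8/4 = 4.7
  S[U,V] = ((-1.2)·(2.6) + (-2.2)·(2.6) + (1.8)·(-1.4) + (-1.2)·(-1.4) + (2.8)·(-2.4)) / 4 = -16.4/4 = -4.1
  S[V,V] = ((2.6)·(2.6) + (2.6)·(2.6) + (-1.4)·(-1.4) + (-1.4)·(-1.4) + (-2.4)·(-2.4)) / 4 = 23.2/4 = 5.8
  S = [[4.7, -4.1],
 [-4.1, 5.8]].

Step 3 — invert S. det(S) = 4.7·5.8 - (-4.1)² = 10.45.
  S^{-1} = (1/det) · [[d, -b], [-b, a]] = [[0.555, 0.3923],
 [0.3923, 0.4498]].

Step 4 — quadratic form (x̄ - mu_0)^T · S^{-1} · (x̄ - mu_0):
  S^{-1} · (x̄ - mu_0) = (-2.0191, -1.8756),
  (x̄ - mu_0)^T · [...] = (-1.8)·(-2.0191) + (-2.6)·(-1.8756) = 8.511.

Step 5 — scale by n: T² = 5 · 8.511 = 42.555.

T² ≈ 42.555


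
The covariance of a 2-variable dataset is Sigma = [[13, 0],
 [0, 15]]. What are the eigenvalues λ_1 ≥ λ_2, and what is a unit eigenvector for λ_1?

Step 1 — characteristic polynomial of 2×2 Sigma:
  det(Sigma - λI) = λ² - trace · λ + det = 0.
  trace = 13 + 15 = 28, det = 13·15 - (0)² = 195.
Step 2 — discriminant:
  Δ = trace² - 4·det = 784 - 780 = 4.
Step 3 — eigenvalues:
  λ = (trace ± √Δ)/2 = (28 ± 2)/2,
  λ_1 = 15,  λ_2 = 13.

Step 4 — unit eigenvector for λ_1: Sigma is diagonal, so its eigenvectors are the coordinate axes. λ_1 = 15 is the diagonal entry on the second coordinate axis, hence
  v_1 = (0, 1) (||v_1|| = 1).

λ_1 = 15,  λ_2 = 13;  v_1 ≈ (0, 1)


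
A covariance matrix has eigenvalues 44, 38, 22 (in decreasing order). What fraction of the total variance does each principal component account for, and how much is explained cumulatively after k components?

Step 1 — total variance = trace(Sigma) = Σ λ_i = 44 + 38 + 22 = 104.

Step 2 — fraction explained by component i = λ_i / Σ λ:
  PC1: 44/104 = 0.4231
  PC2: 38/104 = 0.3654
  PC3: 22/104 = 0.2115

Step 3 — cumulative fraction after k components = (λ_1 + ... + λ_k) / Σ λ:
  k = 1: 44/104 = 0.4231
  k = 2: (44 + 38)/104 = 82/104 = 0.7885
  k = 3: (44 + 38 + 22)/104 = 104/104 = 1

Summary (fraction, with percent):

explained: PC1 0.4231 (42.31%), PC2 0.3654 (36.54%), PC3 0.2115 (21.15%);  cumulative: 0.4231, 0.7885, 1


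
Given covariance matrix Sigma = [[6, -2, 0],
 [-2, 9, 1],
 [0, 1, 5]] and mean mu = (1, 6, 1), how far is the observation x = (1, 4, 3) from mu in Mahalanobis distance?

Step 1 — centre the observation: (x - mu) = (0, -2, 2).

Step 2 — invert Sigma (cofactor / det for 3×3, or solve directly):
  Sigma^{-1} = [[0.1803, 0.041, -0.0082],
 [0.041, 0.123, -0.0246],
 [-0.0082, -0.0246, 0.2049]].

Step 3 — form the quadratic (x - mu)^T · Sigma^{-1} · (x - mu):
  Sigma^{-1} · (x - mu) = (-0.0984, -0.2951, 0.459).
  (x - mu)^T · [Sigma^{-1} · (x - mu)] = (0)·(-0.0984) + (-2)·(-0.2951) + (2)·(0.459) = 1.5082.

Step 4 — take square root: d = √(1.5082) ≈ 1.2281.

d(x, mu) = √(1.5082) ≈ 1.2281


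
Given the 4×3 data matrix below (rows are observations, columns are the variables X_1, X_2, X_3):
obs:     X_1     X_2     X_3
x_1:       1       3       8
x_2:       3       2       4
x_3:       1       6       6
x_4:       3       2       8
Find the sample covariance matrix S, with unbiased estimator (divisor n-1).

Step 1 — column means:
  mean(X_1) = (1 + 3 + 1 + 3) / 4 = 8/4 = 2
  mean(X_2) = (3 + 2 + 6 + 2) / 4 = 13/4 = 3.25
  mean(X_3) = (8 + 4 + 6 + 8) / 4 = 26/4 = 6.5

Step 2 — sample covariance S[i,j] = (1/(n-1)) · Σ_k (x_{k,i} - mean_i) · (x_{k,j} - mean_j), with n-1 = 3.
  S[X_1,X_1] = ((-1)·(-1) + (1)·(1) + (-1)·(-1) + (1)·(1)) / 3 = 4/3 = 1.3333
  S[X_1,X_2] = ((-1)·(-0.25) + (1)·(-1.25) + (-1)·(2.75) + (1)·(-1.25)) / 3 = -5/3 = -1.6667
  S[X_1,X_3] = ((-1)·(1.5) + (1)·(-2.5) + (-1)·(-0.5) + (1)·(1.5)) / 3 = -2/3 = -0.6667
  S[X_2,X_2] = ((-0.25)·(-0.25) + (-1.25)·(-1.25) + (2.75)·(2.75) + (-1.25)·(-1.25)) / 3 = 10.75/3 = 3.5833
  S[X_2,X_3] = ((-0.25)·(1.5) + (-1.25)·(-2.5) + (2.75)·(-0.5) + (-1.25)·(1.5)) / 3 = -0.5/3 = -0.1667
  S[X_3,X_3] = ((1.5)·(1.5) + (-2.5)·(-2.5) + (-0.5)·(-0.5) + (1.5)·(1.5)) / 3 = 11/3 = 3.6667

S is symmetric (S[j,i] = S[i,j]). Assembling:

S = [[1.3333, -1.6667, -0.6667],
 [-1.6667, 3.5833, -0.1667],
 [-0.6667, -0.1667, 3.6667]]


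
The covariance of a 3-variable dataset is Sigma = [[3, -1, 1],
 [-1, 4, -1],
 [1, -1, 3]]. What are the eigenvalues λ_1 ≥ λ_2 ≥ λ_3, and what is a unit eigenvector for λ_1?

Step 1 — characteristic polynomial p(λ) = det(λI - Sigma) = λ³ - tr·λ² + c_1·λ - det, where tr = trace, c_1 = sum of the principal 2×2 minors, det = det(Sigma):
  tr = 3 + 4 + 3 = 10,
  c_1 = (3·4 - (-1)²) + (3·3 - (1)²) + (4·3 - (-1)²) = 11 + 8 + 11 = 30,
  det = 3·(4·3 - (-1)²) - (-1)·((-1)·3 - (-1)·(1)) + (1)·((-1)·(-1) - 4·(1)) = 3·(11) - (-1)·(-2) + (1)·(-3) = 28.
  So p(λ) = λ³ - 10λ² + 30λ - 28.
Step 2 — look for an integer root (rational root theorem: any rational root is an integer divisor of 28). Testing λ = 2:
  p(2) = 8 - 40 + 60 - 28 = 0  ✓
  Dividing out (λ - 2): p(λ) = (λ - 2)(λ² - 8λ + 14).
Step 3 — remaining eigenvalues from the quadratic λ² - 8λ + 14 = 0:
  Δ = 8² - 4·14 = 64 - 56 = 8,  λ = (8 ± √8)/2 = (8 ± 2.8284)/2 ≈ 5.4142 or 2.5858.
  Sorted: λ_1 = 5.4142,  λ_2 = 2.5858,  λ_3 = 2  (check: sum = 10 = tr ✓).

Step 4 — unit eigenvector for λ_1 ≈ 5.4142: v spans the null space of (Sigma - λ_1 I), whose rows are
  r_1 = (-2.4142, -1, 1),  r_2 = (-1, -1.4142, -1),  r_3 = (1, -1, -2.4142).
  v is orthogonal to every row, so take v ∝ r_1 × r_2 = ((-1)·(-1) - (1)·(-1.4142), (1)·(-1) - (-2.4142)·(-1), (-2.4142)·(-1.4142) - (-1)·(-1)) ≈ (2.4142, -3.4142, 2.4142).
  Let u = (2.4142, -3.4142, 2.4142).
  ||u|| = √((2.4142)² + (-3.4142)² + (2.4142)²) = √(23.3137) ≈ 4.8284,  v_1 = u/||u|| ≈ (0.5, -0.7071, 0.5) (||v_1|| = 1).

λ_1 = 5.4142,  λ_2 = 2.5858,  λ_3 = 2;  v_1 ≈ (0.5, -0.7071, 0.5)


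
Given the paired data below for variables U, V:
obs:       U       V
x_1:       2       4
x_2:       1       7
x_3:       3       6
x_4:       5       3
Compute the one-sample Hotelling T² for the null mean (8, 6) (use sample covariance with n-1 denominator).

Step 1 — sample mean vector:
  mean(U) = (2 + 1 + 3 + 5) / 4 = 11/4 = 2.75
  mean(V) = (4 + 7 + 6 + 3) / 4 = 20/4 = 5
  x̄ = (2.75, 5),  deviation x̄ - mu_0 = (2.75, 5) - (8, 6) = (-5.25, -1).

Step 2 — sample covariance matrix, S[i,j] = (1/(n-1)) · Σ_k (x_{k,i} - mean_i) · (x_{k,j} - mean_j), divisor n-1 = 3:
  S[U,U] = ((-0.75)·(-0.75) + (-1.75)·(-1.75) + (0.25)·(0.25) + (2.25)·(2.25)) / 3 = 8.75/3 = 2.9167
  S[U,V] = ((-0.75)·(-1) + (-1.75)·(2) + (0.25)·(1) + (2.25)·(-2)) / 3 = -7/3 = -2.3333
  S[V,V] = ((-1)·(-1) + (2)·(2) + (1)·(1) + (-2)·(-2)) / 3 = 10/3 = 3.3333
  S = [[2.9167, -2.3333],
 [-2.3333, 3.3333]].

Step 3 — invert S. det(S) = 2.9167·3.3333 - (-2.3333)² = 4.2778.
  S^{-1} = (1/det) · [[d, -b], [-b, a]] = [[0.7792, 0.5455],
 [0.5455, 0.6818]].

Step 4 — quadratic form (x̄ - mu_0)^T · S^{-1} · (x̄ - mu_0):
  S^{-1} · (x̄ - mu_0) = (-4.6364, -3.5455),
  (x̄ - mu_0)^T · [...] = (-5.25)·(-4.6364) + (-1)·(-3.5455) = 27.8864.

Step 5 — scale by n: T² = 4 · 27.8864 = 111.5455.

T² ≈ 111.5455


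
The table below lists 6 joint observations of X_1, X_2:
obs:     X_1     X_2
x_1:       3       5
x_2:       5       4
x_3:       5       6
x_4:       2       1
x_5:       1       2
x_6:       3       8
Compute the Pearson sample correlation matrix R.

Step 1 — column means:
  mean(X_1) = (3 + 5 + 5 + 2 + 1 + 3) / 6 = 19/6 = 3.1667
  mean(X_2) = (5 + 4 + 6 + 1 + 2 + 8) / 6 = 26/6 = 4.3333

Step 2 — sample variances and covariances s[i,j] = (1/(n-1)) · Σ_k (x_{k,i} - mean_i) · (x_{k,j} - mean_j), with n-1 = 5:
  s[X_1,X_1] = ((-0.1667)·(-0.1667) + (1.8333)·(1.8333) + (1.8333)·(1.8333) + (-1.1667)·(-1.1667) + (-2.1667)·(-2.1667) + (-0.1667)·(-0.1667)) / 5 = 12.8333/5 = 2.5667
  s[X_1,X_2] = ((-0.1667)·(0.6667) + (1.8333)·(-0.3333) + (1.8333)·(1.6667) + (-1.1667)·(-3.3333) + (-2.1667)·(-2.3333) + (-0.1667)·(3.6667)) / 5 = 10.6667/5 = 2.1333
  s[X_2,X_2] = ((0.6667)·(0.6667) + (-0.3333)·(-0.3333) + (1.6667)·(1.6667) + (-3.3333)·(-3.3333) + (-2.3333)·(-2.3333) + (3.6667)·(3.6667)) / 5 = 33.3333/5 = 6.6667
  Sample standard deviations s_i = √(s[i,i]):
  s(X_1) = √(2.5667) = 1.6021
  s(X_2) = √(6.6667) = 2.582

Step 3 — r_{ij} = s_{ij} / (s_i · s_j):
  r[X_1,X_1] = 1 (diagonal).
  r[X_1,X_2] = 2.1333 / (1.6021 · 2.582) = 2.1333 / 4.1366 = 0.5157
  r[X_2,X_2] = 1 (diagonal).

R is symmetric with unit diagonal. Assembling:

R = [[1, 0.5157],
 [0.5157, 1]]


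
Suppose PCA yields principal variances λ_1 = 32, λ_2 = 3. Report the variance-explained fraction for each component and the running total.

Step 1 — total variance = trace(Sigma) = Σ λ_i = 32 + 3 = 35.

Step 2 — fraction explained by component i = λ_i / Σ λ:
  PC1: 32/35 = 0.9143
  PC2: 3/35 = 0.0857

Step 3 — cumulative fraction after k components = (λ_1 + ... + λ_k) / Σ λ:
  k = 1: 32/35 = 0.9143
  k = 2: (32 + 3)/35 = 35/35 = 1

Summary (fraction, with percent):

explained: PC1 0.9143 (91.43%), PC2 0.0857 (8.57%);  cumulative: 0.9143, 1


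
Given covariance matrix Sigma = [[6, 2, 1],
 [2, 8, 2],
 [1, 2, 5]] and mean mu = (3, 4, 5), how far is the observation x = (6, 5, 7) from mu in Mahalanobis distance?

Step 1 — centre the observation: (x - mu) = (3, 1, 2).

Step 2 — invert Sigma (cofactor / det for 3×3, or solve directly):
  Sigma^{-1} = [[0.1837, -0.0408, -0.0204],
 [-0.0408, 0.148, -0.051],
 [-0.0204, -0.051, 0.2245]].

Step 3 — form the quadratic (x - mu)^T · Sigma^{-1} · (x - mu):
  Sigma^{-1} · (x - mu) = (0.4694, -0.0765, 0.3367).
  (x - mu)^T · [Sigma^{-1} · (x - mu)] = (3)·(0.4694) + (1)·(-0.0765) + (2)·(0.3367) = 2.0051.

Step 4 — take square root: d = √(2.0051) ≈ 1.416.

d(x, mu) = √(2.0051) ≈ 1.416


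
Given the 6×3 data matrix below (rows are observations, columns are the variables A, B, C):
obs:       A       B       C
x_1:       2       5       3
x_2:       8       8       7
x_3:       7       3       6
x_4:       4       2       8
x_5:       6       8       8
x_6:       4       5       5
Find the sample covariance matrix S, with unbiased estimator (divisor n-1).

Step 1 — column means:
  mean(A) = (2 + 8 + 7 + 4 + 6 + 4) / 6 = 31/6 = 5.1667
  mean(B) = (5 + 8 + 3 + 2 + 8 + 5) / 6 = 31/6 = 5.1667
  mean(C) = (3 + 7 + 6 + 8 + 8 + 5) / 6 = 37/6 = 6.1667

Step 2 — sample covariance S[i,j] = (1/(n-1)) · Σ_k (x_{k,i} - mean_i) · (x_{k,j} - mean_j), with n-1 = 5.
  S[A,A] = ((-3.1667)·(-3.1667) + (2.8333)·(2.8333) + (1.8333)·(1.8333) + (-1.1667)·(-1.1667) + (0.8333)·(0.8333) + (-1.1667)·(-1.1667)) / 5 = 24.8333/5 = 4.9667
  S[A,B] = ((-3.1667)·(-0.1667) + (2.8333)·(2.8333) + (1.8333)·(-2.1667) + (-1.1667)·(-3.1667) + (0.8333)·(2.8333) + (-1.1667)·(-0.1667)) / 5 = 10.8333/5 = 2.1667
  S[A,C] = ((-3.1667)·(-3.1667) + (2.8333)·(0.8333) + (1.8333)·(-0.1667) + (-1.1667)·(1.8333) + (0.8333)·(1.8333) + (-1.1667)·(-1.1667)) / 5 = 12.8333/5 = 2.5667
  S[B,B] = ((-0.1667)·(-0.1667) + (2.8333)·(2.8333) + (-2.1667)·(-2.1667) + (-3.1667)·(-3.1667) + (2.8333)·(2.8333) + (-0.1667)·(-0.1667)) / 5 = 30.8333/5 = 6.1667
  S[B,C] = ((-0.1667)·(-3.1667) + (2.8333)·(0.8333) + (-2.1667)·(-0.1667) + (-3.1667)·(1.8333) + (2.8333)·(1.8333) + (-0.1667)·(-1.1667)) / 5 = 2.8333/5 = 0.5667
  S[C,C] = ((-3.1667)·(-3.1667) + (0.8333)·(0.8333) + (-0.1667)·(-0.1667) + (1.8333)·(1.8333) + (1.8333)·(1.8333) + (-1.1667)·(-1.1667)) / 5 = 18.8333/5 = 3.7667

S is symmetric (S[j,i] = S[i,j]). Assembling:

S = [[4.9667, 2.1667, 2.5667],
 [2.1667, 6.1667, 0.5667],
 [2.5667, 0.5667, 3.7667]]


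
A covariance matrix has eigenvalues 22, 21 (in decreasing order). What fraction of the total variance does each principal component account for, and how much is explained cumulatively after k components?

Step 1 — total variance = trace(Sigma) = Σ λ_i = 22 + 21 = 43.

Step 2 — fraction explained by component i = λ_i / Σ λ:
  PC1: 22/43 = 0.5116
  PC2: 21/43 = 0.4884

Step 3 — cumulative fraction after k components = (λ_1 + ... + λ_k) / Σ λ:
  k = 1: 22/43 = 0.5116
  k = 2: (22 + 21)/43 = 43/43 = 1

Summary (fraction, with percent):

explained: PC1 0.5116 (51.16%), PC2 0.4884 (48.84%);  cumulative: 0.5116, 1


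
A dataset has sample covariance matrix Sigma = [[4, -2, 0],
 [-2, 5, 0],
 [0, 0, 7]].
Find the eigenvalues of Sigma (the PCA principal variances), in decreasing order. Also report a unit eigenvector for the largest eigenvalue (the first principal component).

Step 1 — characteristic polynomial p(λ) = det(λI - Sigma) = λ³ - tr·λ² + c_1·λ - det, where tr = trace, c_1 = sum of the principal 2×2 minors, det = det(Sigma):
  tr = 4 + 5 + 7 = 16,
  c_1 = (4·5 - (-2)²) + (4·7 - (0)²) + (5·7 - (0)²) = 16 + 28 + 35 = 79,
  det = 4·(5·7 - (0)²) - (-2)·((-2)·7 - (0)·(0)) + (0)·((-2)·(0) - 5·(0)) = 4·(35) - (-2)·(-14) + (0)·(0) = 112.
  So p(λ) = λ³ - 16λ² + 79λ - 112.
Step 2 — look for an integer root (rational root theorem: any rational root is an integer divisor of 112). Testing λ = 7:
  p(7) = 343 - 784 + 553 - 112 = 0  ✓
  Dividing out (λ - 7): p(λ) = (λ - 7)(λ² - 9λ + 16).
Step 3 — remaining eigenvalues from the quadratic λ² - 9λ + 16 = 0:
  Δ = 9² - 4·16 = 81 - 64 = 17,  λ = (9 ± √17)/2 = (9 ± 4.1231)/2 ≈ 6.5616 or 2.4384.
  Sorted: λ_1 = 7,  λ_2 = 6.5616,  λ_3 = 2.4384  (check: sum = 16 = tr ✓).

Step 4 — unit eigenvector for λ_1 = 7: v spans the null space of (Sigma - λ_1 I), whose rows are
  r_1 = (-3, -2, 0),  r_2 = (-2, -2, 0),  r_3 = (0, 0, 0).
  v is orthogonal to every row, so take v ∝ r_1 × r_2 = ((-2)·(0) - (0)·(-2), (0)·(-2) - (-3)·(0), (-3)·(-2) - (-2)·(-2)) = (0, 0, 2).
  Rescale (divide by 2): u = (0, 0, 1).
  ||u|| = √((0)² + (0)² + (1)²) = √(1) = 1,  v_1 = u/||u|| ≈ (0, 0, 1) (||v_1|| = 1).

λ_1 = 7,  λ_2 = 6.5616,  λ_3 = 2.4384;  v_1 ≈ (0, 0, 1)


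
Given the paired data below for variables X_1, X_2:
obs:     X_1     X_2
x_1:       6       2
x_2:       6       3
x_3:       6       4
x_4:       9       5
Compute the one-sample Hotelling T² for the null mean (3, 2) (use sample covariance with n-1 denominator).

Step 1 — sample mean vector:
  mean(X_1) = (6 + 6 + 6 + 9) / 4 = 27/4 = 6.75
  mean(X_2) = (2 + 3 + 4 + 5) / 4 = 14/4 = 3.5
  x̄ = (6.75, 3.5),  deviation x̄ - mu_0 = (6.75, 3.5) - (3, 2) = (3.75, 1.5).

Step 2 — sample covariance matrix, S[i,j] = (1/(n-1)) · Σ_k (x_{k,i} - mean_i) · (x_{k,j} - mean_j), divisor n-1 = 3:
  S[X_1,X_1] = ((-0.75)·(-0.75) + (-0.75)·(-0.75) + (-0.75)·(-0.75) + (2.25)·(2.25)) / 3 = 6.75/3 = 2.25
  S[X_1,X_2] = ((-0.75)·(-1.5) + (-0.75)·(-0.5) + (-0.75)·(0.5) + (2.25)·(1.5)) / 3 = 4.5/3 = 1.5
  S[X_2,X_2] = ((-1.5)·(-1.5) + (-0.5)·(-0.5) + (0.5)·(0.5) + (1.5)·(1.5)) / 3 = 5/3 = 1.6667
  S = [[2.25, 1.5],
 [1.5, 1.6667]].

Step 3 — invert S. det(S) = 2.25·1.6667 - (1.5)² = 1.5.
  S^{-1} = (1/det) · [[d, -b], [-b, a]] = [[1.1111, -1],
 [-1, 1.5]].

Step 4 — quadratic form (x̄ - mu_0)^T · S^{-1} · (x̄ - mu_0):
  S^{-1} · (x̄ - mu_0) = (2.6667, -1.5),
  (x̄ - mu_0)^T · [...] = (3.75)·(2.6667) + (1.5)·(-1.5) = 7.75.

Step 5 — scale by n: T² = 4 · 7.75 = 31.

T² ≈ 31


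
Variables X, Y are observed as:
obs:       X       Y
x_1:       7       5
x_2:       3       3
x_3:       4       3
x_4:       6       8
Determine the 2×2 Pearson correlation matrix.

Step 1 — column means:
  mean(X) = (7 + 3 + 4 + 6) / 4 = 20/4 = 5
  mean(Y) = (5 + 3 + 3 + 8) / 4 = 19/4 = 4.75

Step 2 — sample variances and covariances s[i,j] = (1/(n-1)) · Σ_k (x_{k,i} - mean_i) · (x_{k,j} - mean_j), with n-1 = 3:
  s[X,X] = ((2)·(2) + (-2)·(-2) + (-1)·(-1) + (1)·(1)) / 3 = 10/3 = 3.3333
  s[X,Y] = ((2)·(0.25) + (-2)·(-1.75) + (-1)·(-1.75) + (1)·(3.25)) / 3 = 9/3 = 3
  s[Y,Y] = ((0.25)·(0.25) + (-1.75)·(-1.75) + (-1.75)·(-1.75) + (3.25)·(3.25)) / 3 = 16.75/3 = 5.5833
  Sample standard deviations s_i = √(s[i,i]):
  s(X) = √(3.3333) = 1.8257
  s(Y) = √(5.5833) = 2.3629

Step 3 — r_{ij} = s_{ij} / (s_i · s_j):
  r[X,X] = 1 (diagonal).
  r[X,Y] = 3 / (1.8257 · 2.3629) = 3 / 4.3141 = 0.6954
  r[Y,Y] = 1 (diagonal).

R is symmetric with unit diagonal. Assembling:

R = [[1, 0.6954],
 [0.6954, 1]]


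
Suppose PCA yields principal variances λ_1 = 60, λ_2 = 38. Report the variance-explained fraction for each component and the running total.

Step 1 — total variance = trace(Sigma) = Σ λ_i = 60 + 38 = 98.

Step 2 — fraction explained by component i = λ_i / Σ λ:
  PC1: 60/98 = 0.6122
  PC2: 38/98 = 0.3878

Step 3 — cumulative fraction after k components = (λ_1 + ... + λ_k) / Σ λ:
  k = 1: 60/98 = 0.6122
  k = 2: (60 + 38)/98 = 98/98 = 1

Summary (fraction, with percent):

explained: PC1 0.6122 (61.22%), PC2 0.3878 (38.78%);  cumulative: 0.6122, 1


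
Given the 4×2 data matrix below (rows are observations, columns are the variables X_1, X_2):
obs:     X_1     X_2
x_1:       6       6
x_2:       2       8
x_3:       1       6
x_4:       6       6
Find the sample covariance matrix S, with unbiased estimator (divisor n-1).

Step 1 — column means:
  mean(X_1) = (6 + 2 + 1 + 6) / 4 = 15/4 = 3.75
  mean(X_2) = (6 + 8 + 6 + 6) / 4 = 26/4 = 6.5

Step 2 — sample covariance S[i,j] = (1/(n-1)) · Σ_k (x_{k,i} - mean_i) · (x_{k,j} - mean_j), with n-1 = 3.
  S[X_1,X_1] = ((2.25)·(2.25) + (-1.75)·(-1.75) + (-2.75)·(-2.75) + (2.25)·(2.25)) / 3 = 20.75/3 = 6.9167
  S[X_1,X_2] = ((2.25)·(-0.5) + (-1.75)·(1.5) + (-2.75)·(-0.5) + (2.25)·(-0.5)) / 3 = -3.5/3 = -1.1667
  S[X_2,X_2] = ((-0.5)·(-0.5) + (1.5)·(1.5) + (-0.5)·(-0.5) + (-0.5)·(-0.5)) / 3 = 3/3 = 1

S is symmetric (S[j,i] = S[i,j]). Assembling:

S = [[6.9167, -1.1667],
 [-1.1667, 1]]


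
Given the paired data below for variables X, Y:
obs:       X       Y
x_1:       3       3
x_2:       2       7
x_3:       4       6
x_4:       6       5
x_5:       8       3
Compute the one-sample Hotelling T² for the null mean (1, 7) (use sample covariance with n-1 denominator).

Step 1 — sample mean vector:
  mean(X) = (3 + 2 + 4 + 6 + 8) / 5 = 23/5 = 4.6
  mean(Y) = (3 + 7 + 6 + 5 + 3) / 5 = 24/5 = 4.8
  x̄ = (4.6, 4.8),  deviation x̄ - mu_0 = (4.6, 4.8) - (1, 7) = (3.6, -2.2).

Step 2 — sample covariance matrix, S[i,j] = (1/(n-1)) · Σ_k (x_{k,i} - mean_i) · (x_{k,j} - mean_j), divisor n-1 = 4:
  S[X,X] = ((-1.6)·(-1.6) + (-2.6)·(-2.6) + (-0.6)·(-0.6) + (1.4)·(1.4) + (3.4)·(3.4)) / 4 = 23.2/4 = 5.8
  S[X,Y] = ((-1.6)·(-1.8) + (-2.6)·(2.2) + (-0.6)·(1.2) + (1.4)·(0.2) + (3.4)·(-1.8)) / 4 = -9.4/4 = -2.35
  S[Y,Y] = ((-1.8)·(-1.8) + (2.2)·(2.2) + (1.2)·(1.2) + (0.2)·(0.2) + (-1.8)·(-1.8)) / 4 = 12.8/4 = 3.2
  S = [[5.8, -2.35],
 [-2.35, 3.2]].

Step 3 — invert S. det(S) = 5.8·3.2 - (-2.35)² = 13.0375.
  S^{-1} = (1/det) · [[d, -b], [-b, a]] = [[0.2454, 0.1802],
 [0.1802, 0.4449]].

Step 4 — quadratic form (x̄ - mu_0)^T · S^{-1} · (x̄ - mu_0):
  S^{-1} · (x̄ - mu_0) = (0.4871, -0.3298),
  (x̄ - mu_0)^T · [...] = (3.6)·(0.4871) + (-2.2)·(-0.3298) = 2.479.

Step 5 — scale by n: T² = 5 · 2.479 = 12.395.

T² ≈ 12.395


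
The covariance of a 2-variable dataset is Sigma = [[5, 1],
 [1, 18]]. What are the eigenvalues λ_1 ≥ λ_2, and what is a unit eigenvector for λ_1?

Step 1 — characteristic polynomial of 2×2 Sigma:
  det(Sigma - λI) = λ² - trace · λ + det = 0.
  trace = 5 + 18 = 23, det = 5·18 - (1)² = 89.
Step 2 — discriminant:
  Δ = trace² - 4·det = 529 - 356 = 173.
Step 3 — eigenvalues:
  λ = (trace ± √Δ)/2 = (23 ± 13.1529)/2,
  λ_1 = 18.0765,  λ_2 = 4.9235.

Step 4 — unit eigenvector for λ_1: solve (Sigma - λ_1 I)v = 0. First row:
  (5 - 18.0765)·v_x + (1)·v_y = 0, i.e. (-13.0765)·v_x + (1)·v_y = 0,
  so v ∝ (b, λ_1 - a) = (1, 13.0765) = u.
  ||u|| = √((1)² + (13.0765)²) = √(171.9942) ≈ 13.1147,
  v_1 = u/||u|| ≈ (0.0763, 0.9971) (||v_1|| = 1).

λ_1 = 18.0765,  λ_2 = 4.9235;  v_1 ≈ (0.0763, 0.9971)
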